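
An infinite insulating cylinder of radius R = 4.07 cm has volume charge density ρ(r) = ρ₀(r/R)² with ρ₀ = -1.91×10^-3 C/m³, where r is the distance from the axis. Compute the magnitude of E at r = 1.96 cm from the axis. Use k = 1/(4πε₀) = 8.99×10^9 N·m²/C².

Take a coaxial cylindrical Gaussian surface of radius r = 1.96 cm and length L (r < R).
λ_enc = ∫₀^r ρ(r')·2πr' dr' = (2πρ₀/R²)·r^4/4 = -2.673×10^-7 C/m.
Gauss's law: E·2πrL = λ_enc L/ε₀.
E = 2k|λ_enc|/r = 2(8.99×10^9)(2.673×10^-7)/(0.0196) = 2.45×10^5 N/C.

|E| ≈ 2.45×10^5 N/C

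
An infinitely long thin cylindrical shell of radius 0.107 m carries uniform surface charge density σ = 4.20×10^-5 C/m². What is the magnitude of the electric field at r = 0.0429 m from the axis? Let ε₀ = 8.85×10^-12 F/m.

Coaxial Gaussian cylinder, radius r = 0.0429 m, length L (r < 0.107 m, inside the shell).
No charge is enclosed, so Gauss's law gives E·2πrL = 0 ⇒ E = 0.

E = 0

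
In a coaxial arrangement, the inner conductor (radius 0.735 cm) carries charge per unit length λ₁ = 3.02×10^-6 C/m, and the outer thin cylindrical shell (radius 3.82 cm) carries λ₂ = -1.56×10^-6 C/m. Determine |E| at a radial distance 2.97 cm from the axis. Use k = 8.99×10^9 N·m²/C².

|E| ≈ 1.83e6 V/m

Take a coaxial cylindrical Gaussian surface of radius r = 2.97 cm and length L (between the conductors, 0.735 cm < r < 3.82 cm).
Only the inner wire is enclosed; the outer shell contributes nothing inside itself. λ_enc = λ₁ = 3.02e-6 C/m.
Applying ∮E·dA = Q_enc/ε₀ with the end caps contributing no flux:
E = 2k|λ_enc|/r = 2(8.99×10^9)(3.02e-6)/(0.0297) = 1.83×10^6 N/C.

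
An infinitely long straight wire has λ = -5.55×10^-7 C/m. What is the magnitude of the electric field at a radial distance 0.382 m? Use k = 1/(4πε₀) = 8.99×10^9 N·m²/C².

E ≈ 2.61×10^4 V/m

Take a coaxial cylindrical Gaussian surface of radius r = 0.382 m and length L.
Q_enc = λL, so λ_enc = -5.55×10^-7 C/m.
By Gauss's law (flux through the curved wall only), E·2πrL = λ_enc L/ε₀.
E = 2k|λ_enc|/r = 2(8.99×10^9)(5.55e-7)/(0.382) = 2.61×10^4 N/C.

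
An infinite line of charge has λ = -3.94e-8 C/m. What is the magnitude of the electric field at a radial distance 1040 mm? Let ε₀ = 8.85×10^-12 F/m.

By cylindrical symmetry E is radial; use a coaxial Gaussian cylinder of radius 1040 mm and length L.
Q_enc = λL, so λ_enc = -3.94×10^-8 C/m.
By Gauss's law (flux through the curved wall only), E·2πrL = λ_enc L/ε₀.
E = |λ_enc|/(2πε₀r) = (3.94×10^-8)/(2π·8.85×10^-12·1.04) = 681 N/C.

681 V/m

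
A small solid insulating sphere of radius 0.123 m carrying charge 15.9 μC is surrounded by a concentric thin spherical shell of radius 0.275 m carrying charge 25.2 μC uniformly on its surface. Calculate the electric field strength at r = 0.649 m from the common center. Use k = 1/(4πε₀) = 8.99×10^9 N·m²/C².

|E| = 8.77×10^5 N/C

By spherical symmetry E is radial; choose a Gaussian sphere of radius r = 0.649 m (r > 0.275 m, enclosing both).
Q_enc = (15.9 μC) + (25.2 μC) = 4.11e-5 C.
Applying ∮E·dA = Q_enc/ε₀ with Φ = E(4πr²):
E = k|Q_enc|/r² = (8.99×10^9)(4.11e-5)/(0.649)² = 8.77e5 N/C.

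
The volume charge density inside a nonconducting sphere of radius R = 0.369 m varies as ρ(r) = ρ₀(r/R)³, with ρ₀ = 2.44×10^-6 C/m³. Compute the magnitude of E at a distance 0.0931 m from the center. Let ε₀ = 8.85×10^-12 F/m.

E ≈ 68.7 N/C

By spherical symmetry E is radial; choose a Gaussian sphere of radius r = 0.0931 m (r < R).
Integrate the density: Q_enc = 4π ∫₀^r ρ₀(r'/R)^3 r'² dr' = 4πρ₀ r^6/(6·R³) = 6.623×10^-11 C.
Gauss's law: E·4πr² = Q_enc/ε₀.
E = |Q_enc|/(4πε₀r²) = (6.623e-11)/(4π·8.85×10^-12·(0.0931)²) = 68.7 N/C.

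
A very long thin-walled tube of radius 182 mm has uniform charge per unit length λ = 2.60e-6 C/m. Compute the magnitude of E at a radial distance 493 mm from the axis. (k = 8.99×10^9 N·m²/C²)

|E| ≈ 9.48e4 V/m

Take a coaxial cylindrical Gaussian surface of radius r = 493 mm and length L (r > 182 mm).
The full line charge is enclosed: λ_enc = 2.60×10^-6 C/m.
Applying ∮E·dA = Q_enc/ε₀ with the end caps contributing no flux:
E = 2k|λ_enc|/r = 2(8.99×10^9)(2.60e-6)/(0.493) = 9.48e4 N/C.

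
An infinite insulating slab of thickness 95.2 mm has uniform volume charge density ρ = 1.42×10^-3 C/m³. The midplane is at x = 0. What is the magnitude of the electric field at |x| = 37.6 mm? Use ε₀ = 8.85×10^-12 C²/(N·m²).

By symmetry E is perpendicular to the slab. A Gaussian pillbox from −37.6 mm to +37.6 mm (face area A) lies entirely within the slab.
Q_enc = ρ·(2x)·A and flux = 2EA, so 2EA = 2ρxA/ε₀ ⇒ E = |ρ|x/ε₀.
E = (1.42×10^-3)(0.0376)/(8.85×10^-12) = 6.03×10^6 N/C.

|E| ≈ 6.03×10^6 N/C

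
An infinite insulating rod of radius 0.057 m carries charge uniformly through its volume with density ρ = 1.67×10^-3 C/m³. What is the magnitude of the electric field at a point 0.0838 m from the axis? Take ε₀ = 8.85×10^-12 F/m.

E ≈ 3.66e6 N/C

Coaxial Gaussian cylinder, radius r = 0.0838 m, length L (r > 0.057 m, full cross-section enclosed).
λ_enc = ρ·πR² = (1.67×10^-3)π(0.057)² = 1.705×10^-5 C/m.
By Gauss's law (flux through the curved wall only), E·2πrL = λ_enc L/ε₀.
E = |λ_enc|/(2πε₀r) = (1.705×10^-5)/(2π·8.85×10^-12·0.0838) = 3.66e6 N/C.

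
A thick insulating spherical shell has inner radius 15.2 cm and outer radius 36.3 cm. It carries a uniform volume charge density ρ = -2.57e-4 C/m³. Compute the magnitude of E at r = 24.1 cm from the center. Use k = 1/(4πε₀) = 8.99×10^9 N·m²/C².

Use a concentric Gaussian sphere at r = 24.1 cm (within the shell material, 15.2 cm < r < 36.3 cm).
Enclosed charge is the volume from a to r: Q_enc = (4π/3)ρ(r³ − a³) = -1.129e-5 C.
Since E is radial and uniform over the Gaussian sphere, Φ = E·4πr² = Q_enc/ε₀.
E = k|Q_enc|/r² = (8.99×10^9)(1.129e-5)/(0.241)² = 1.75×10^6 N/C.

E ≈ 1.75e6 V/m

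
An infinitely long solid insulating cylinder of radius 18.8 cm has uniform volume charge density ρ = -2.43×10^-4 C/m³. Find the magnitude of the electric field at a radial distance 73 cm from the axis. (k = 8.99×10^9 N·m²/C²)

|E| = 6.65e5 V/m

Take a coaxial cylindrical Gaussian surface of radius r = 73 cm and length L (r > 18.8 cm, full cross-section enclosed).
λ_enc = ρ·πR² = (-2.43×10^-4)π(0.188)² = -2.698×10^-5 C/m.
Gauss's law: E·2πrL = λ_enc L/ε₀.
E = 2k|λ_enc|/r = 2(8.99×10^9)(2.698e-5)/(0.73) = 6.65×10^5 N/C.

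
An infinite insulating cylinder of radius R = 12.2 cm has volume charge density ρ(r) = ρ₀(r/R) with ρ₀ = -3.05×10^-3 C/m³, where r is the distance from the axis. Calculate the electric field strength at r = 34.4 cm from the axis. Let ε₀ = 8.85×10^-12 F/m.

4.97×10^6 N/C

Take a coaxial cylindrical Gaussian surface of radius r = 34.4 cm and length L (r > R, full charge per length enclosed).
λ_enc = 2π ∫₀^R ρ₀(r'/R)^1 r' dr' = 2πρ₀R²/3 = -9.508e-5 C/m.
Applying ∮E·dA = Q_enc/ε₀ with the end caps contributing no flux:
E = |λ_enc|/(2πε₀r) = (9.508e-5)/(2π·8.85×10^-12·0.344) = 4.97e6 N/C.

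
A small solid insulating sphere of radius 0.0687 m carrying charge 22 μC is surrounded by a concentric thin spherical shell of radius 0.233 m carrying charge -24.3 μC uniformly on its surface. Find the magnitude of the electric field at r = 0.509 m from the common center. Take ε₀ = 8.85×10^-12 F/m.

By spherical symmetry E is radial; choose a Gaussian sphere of radius r = 0.509 m (r > 0.233 m, enclosing both).
Q_enc = (22 μC) + (-24.3 μC) = -2.30×10^-6 C.
Gauss's law: E·4πr² = Q_enc/ε₀.
E = |Q_enc|/(4πε₀r²) = (2.30e-6)/(4π·8.85×10^-12·(0.509)²) = 7.98×10^4 N/C.

7.98e4 N/C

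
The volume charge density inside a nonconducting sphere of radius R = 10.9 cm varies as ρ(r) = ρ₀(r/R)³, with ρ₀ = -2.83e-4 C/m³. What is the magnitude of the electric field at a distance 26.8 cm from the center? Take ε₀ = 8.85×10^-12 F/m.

Use a concentric Gaussian sphere at r = 26.8 cm (r > R, all charge enclosed).
Q_enc = 4π ∫₀^R ρ₀(r'/R)^3 r'² dr' = 4πρ₀R³/6 = -7.676×10^-7 C.
Gauss's law: E·4πr² = Q_enc/ε₀.
E = |Q_enc|/(4πε₀r²) = (7.676×10^-7)/(4π·8.85×10^-12·(0.268)²) = 9.61e4 N/C.

|E| ≈ 9.61×10^4 N/C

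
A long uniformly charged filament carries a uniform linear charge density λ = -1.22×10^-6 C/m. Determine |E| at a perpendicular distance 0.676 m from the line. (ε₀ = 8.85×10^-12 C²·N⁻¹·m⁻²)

E = 3.25e4 N/C

Coaxial Gaussian cylinder, radius r = 0.676 m, length L.
Q_enc = λL, so λ_enc = -1.22×10^-6 C/m.
Since E is radial and uniform over the curved surface, Φ = E·2πrL = Q_enc/ε₀ = λ_enc L/ε₀.
E = |λ_enc|/(2πε₀r) = (1.22×10^-6)/(2π·8.85×10^-12·0.676) = 3.25×10^4 N/C.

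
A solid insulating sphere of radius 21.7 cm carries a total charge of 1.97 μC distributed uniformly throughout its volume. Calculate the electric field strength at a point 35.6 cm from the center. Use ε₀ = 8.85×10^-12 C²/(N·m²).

|E| ≈ 1.40×10^5 N/C

Symmetry ⇒ E = E(r) r̂. Gaussian sphere of radius r = 35.6 cm (r > R, so the entire charge is enclosed).
Q_enc = 1.97 μC = 1.97×10^-6 C.
Applying ∮E·dA = Q_enc/ε₀ with Φ = E(4πr²):
E = |Q_enc|/(4πε₀r²) = (1.97e-6)/(4π·8.85×10^-12·(0.356)²) = 1.40×10^5 N/C.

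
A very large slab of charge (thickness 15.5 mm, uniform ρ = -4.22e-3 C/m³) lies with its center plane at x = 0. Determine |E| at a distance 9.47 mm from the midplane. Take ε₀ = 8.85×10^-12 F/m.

E = 3.70e6 N/C

The point |x| = 9.47 mm lies outside the slab (half-thickness 0.00775 m). A symmetric pillbox spanning the full slab encloses Q_enc = ρ·d·A.
Flux = 2EA ⇒ E = |ρ|d/(2ε₀), independent of distance outside.
E = (4.22e-3)(0.0155)/(2·8.85×10^-12) = 3.70×10^6 N/C.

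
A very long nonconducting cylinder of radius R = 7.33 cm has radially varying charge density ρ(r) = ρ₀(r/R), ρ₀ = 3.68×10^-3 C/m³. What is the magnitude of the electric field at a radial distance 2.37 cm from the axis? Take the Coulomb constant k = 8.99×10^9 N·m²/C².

Choose a coaxial cylinder of radius r = 2.37 cm (arbitrary length L) as the Gaussian surface (r < R).
Integrating ρ over the cross-section to radius r: λ_enc = (2πρ₀/R) ∫₀^r r'^2 dr' = 2πρ₀ r^3/(3·R) = 1.40e-6 C/m.
Applying ∮E·dA = Q_enc/ε₀ with the end caps contributing no flux:
E = 2k|λ_enc|/r = 2(8.99×10^9)(1.40×10^-6)/(0.0237) = 1.06e6 N/C.

E = 1.06e6 N/C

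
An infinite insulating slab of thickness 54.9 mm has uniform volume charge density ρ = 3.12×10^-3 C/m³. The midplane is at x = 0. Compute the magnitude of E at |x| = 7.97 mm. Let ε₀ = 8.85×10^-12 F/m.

|E| ≈ 2.81×10^6 N/C

By symmetry E is perpendicular to the slab. A Gaussian pillbox from −7.97 mm to +7.97 mm (face area A) lies entirely within the slab.
Q_enc = ρ·(2x)·A and flux = 2EA, so 2EA = 2ρxA/ε₀ ⇒ E = |ρ|x/ε₀.
E = (3.12×10^-3)(0.00797)/(8.85×10^-12) = 2.81×10^6 N/C.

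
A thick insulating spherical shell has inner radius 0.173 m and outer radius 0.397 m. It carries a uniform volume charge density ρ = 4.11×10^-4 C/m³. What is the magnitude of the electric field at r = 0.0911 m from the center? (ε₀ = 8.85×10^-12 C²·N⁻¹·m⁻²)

Take a concentric spherical Gaussian surface of radius r = 0.0911 m (r < 0.173 m, inside the empty cavity).
Q_enc = 0 (all charge lies at larger r); Gauss's law gives E = 0.

|E| = 0 V/m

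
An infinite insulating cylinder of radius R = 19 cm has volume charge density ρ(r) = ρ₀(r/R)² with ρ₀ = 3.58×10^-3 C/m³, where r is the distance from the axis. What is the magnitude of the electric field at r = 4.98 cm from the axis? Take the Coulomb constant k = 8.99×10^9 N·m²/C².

By cylindrical symmetry E is radial; use a coaxial Gaussian cylinder of radius 4.98 cm and length L (r < R).
Integrating ρ over the cross-section to radius r: λ_enc = (2πρ₀/R²) ∫₀^r r'^3 dr' = 2πρ₀ r^4/(4·R²) = 9.581e-7 C/m.
Since E is radial and uniform over the curved surface, Φ = E·2πrL = Q_enc/ε₀ = λ_enc L/ε₀.
E = 2k|λ_enc|/r = 2(8.99×10^9)(9.581×10^-7)/(0.0498) = 3.46×10^5 N/C.

E = 3.46e5 N/C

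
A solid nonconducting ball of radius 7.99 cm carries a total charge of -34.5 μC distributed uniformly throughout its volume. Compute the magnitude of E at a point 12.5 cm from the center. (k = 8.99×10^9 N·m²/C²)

|E| = 1.98×10^7 V/m

Take a concentric spherical Gaussian surface of radius r = 12.5 cm (r > R, so the entire charge is enclosed).
Q_enc = -34.5 μC = -3.45×10^-5 C.
By Gauss's law, ∮E·dA = E·4πr² = Q_enc/ε₀.
E = k|Q_enc|/r² = (8.99×10^9)(3.45e-5)/(0.125)² = 1.98e7 N/C.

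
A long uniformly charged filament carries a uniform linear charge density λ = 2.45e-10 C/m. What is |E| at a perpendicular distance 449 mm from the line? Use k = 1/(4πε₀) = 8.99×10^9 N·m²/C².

|E| = 9.81 N/C

Take a coaxial cylindrical Gaussian surface of radius r = 449 mm and length L.
Q_enc = λL, so λ_enc = 2.45×10^-10 C/m.
By Gauss's law (flux through the curved wall only), E·2πrL = λ_enc L/ε₀.
E = 2k|λ_enc|/r = 2(8.99×10^9)(2.45×10^-10)/(0.449) = 9.81 N/C.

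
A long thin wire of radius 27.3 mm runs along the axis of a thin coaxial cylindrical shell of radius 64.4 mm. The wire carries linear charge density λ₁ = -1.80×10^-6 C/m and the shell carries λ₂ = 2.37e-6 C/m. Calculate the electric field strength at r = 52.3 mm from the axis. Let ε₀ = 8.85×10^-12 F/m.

Choose a coaxial cylinder of radius r = 52.3 mm (arbitrary length L) as the Gaussian surface (between the conductors, 27.3 mm < r < 64.4 mm).
The shell at 64.4 mm lies outside the Gaussian surface, so λ_enc = λ₁ = -1.80e-6 C/m.
By Gauss's law (flux through the curved wall only), E·2πrL = λ_enc L/ε₀.
E = |λ_enc|/(2πε₀r) = (1.80e-6)/(2π·8.85×10^-12·0.0523) = 6.19e5 N/C.

|E| ≈ 6.19×10^5 V/m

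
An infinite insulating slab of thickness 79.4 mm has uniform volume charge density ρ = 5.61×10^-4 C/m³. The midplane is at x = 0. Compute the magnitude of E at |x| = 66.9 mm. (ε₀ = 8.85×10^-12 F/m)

The point |x| = 66.9 mm lies outside the slab (half-thickness 0.0397 m). A symmetric pillbox spanning the full slab encloses Q_enc = ρ·d·A.
Flux = 2EA ⇒ E = |ρ|d/(2ε₀), independent of distance outside.
E = (5.61e-4)(0.0794)/(2·8.85×10^-12) = 2.52×10^6 N/C.

E ≈ 2.52×10^6 N/C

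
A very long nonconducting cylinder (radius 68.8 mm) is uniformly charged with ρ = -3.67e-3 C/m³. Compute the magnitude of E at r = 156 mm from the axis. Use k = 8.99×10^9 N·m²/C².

By cylindrical symmetry E is radial; use a coaxial Gaussian cylinder of radius 156 mm and length L (r > 68.8 mm, full cross-section enclosed).
λ_enc = ρ·πR² = (-3.67×10^-3)π(0.0688)² = -5.457e-5 C/m.
Since E is radial and uniform over the curved surface, Φ = E·2πrL = Q_enc/ε₀ = λ_enc L/ε₀.
E = 2k|λ_enc|/r = 2(8.99×10^9)(5.457×10^-5)/(0.156) = 6.29×10^6 N/C.

E ≈ 6.29e6 V/m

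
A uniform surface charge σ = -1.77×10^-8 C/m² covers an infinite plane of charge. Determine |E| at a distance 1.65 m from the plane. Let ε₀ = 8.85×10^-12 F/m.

Choose a cylindrical pillbox piercing the sheet, end faces (area A) parallel to it.
Only the two end caps contribute flux: Φ = 2EA. With Q_enc = σA, Gauss's law gives E = |σ|/(2ε₀).
E = |σ|/(2ε₀) = (1.77×10^-8)/(2·8.85×10^-12) = 1.00×10^3 N/C.

|E| = 1.00×10^3 N/C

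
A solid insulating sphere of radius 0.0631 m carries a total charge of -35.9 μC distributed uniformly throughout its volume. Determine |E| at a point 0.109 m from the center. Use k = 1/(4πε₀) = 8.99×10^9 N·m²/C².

|E| ≈ 2.72×10^7 V/m

Use a concentric Gaussian sphere at r = 0.109 m (r > R, so the entire charge is enclosed).
Q_enc = -35.9 μC = -3.59×10^-5 C.
Gauss's law: E·4πr² = Q_enc/ε₀.
E = k|Q_enc|/r² = (8.99×10^9)(3.59e-5)/(0.109)² = 2.72×10^7 N/C.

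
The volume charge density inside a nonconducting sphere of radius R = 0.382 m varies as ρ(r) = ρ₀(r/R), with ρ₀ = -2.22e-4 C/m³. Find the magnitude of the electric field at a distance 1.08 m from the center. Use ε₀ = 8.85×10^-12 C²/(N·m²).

Take a concentric spherical Gaussian surface of radius r = 1.08 m (r > R, all charge enclosed).
Q_enc = 4π ∫₀^R ρ₀(r'/R)^1 r'² dr' = 4πρ₀R³/4 = -3.888e-5 C.
Since E is radial and uniform over the Gaussian sphere, Φ = E·4πr² = Q_enc/ε₀.
E = |Q_enc|/(4πε₀r²) = (3.888×10^-5)/(4π·8.85×10^-12·(1.08)²) = 3.00×10^5 N/C.

E ≈ 3.00×10^5 N/C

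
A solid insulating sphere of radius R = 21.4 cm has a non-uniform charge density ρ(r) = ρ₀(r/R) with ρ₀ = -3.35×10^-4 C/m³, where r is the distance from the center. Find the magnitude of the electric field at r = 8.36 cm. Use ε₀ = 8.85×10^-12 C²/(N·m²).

|E| ≈ 3.09×10^5 N/C

Symmetry ⇒ E = E(r) r̂. Gaussian sphere of radius r = 8.36 cm (r < R).
Integrate the density: Q_enc = 4π ∫₀^r ρ₀(r'/R)^1 r'² dr' = 4πρ₀ r^4/(4·R) = -2.402×10^-7 C.
Gauss's law: E·4πr² = Q_enc/ε₀.
E = |Q_enc|/(4πε₀r²) = (2.402×10^-7)/(4π·8.85×10^-12·(0.0836)²) = 3.09e5 N/C.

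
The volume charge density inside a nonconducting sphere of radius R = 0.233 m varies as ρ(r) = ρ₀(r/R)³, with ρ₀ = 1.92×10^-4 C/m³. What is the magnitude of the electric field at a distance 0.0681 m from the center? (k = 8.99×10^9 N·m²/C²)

E = 6.15×10^3 N/C

Take a concentric spherical Gaussian surface of radius r = 0.0681 m (r < R).
Integrate the density: Q_enc = 4π ∫₀^r ρ₀(r'/R)^3 r'² dr' = 4πρ₀ r^6/(6·R³) = 3.171e-9 C.
Gauss's law: E·4πr² = Q_enc/ε₀.
E = k|Q_enc|/r² = (8.99×10^9)(3.171e-9)/(0.0681)² = 6.15e3 N/C.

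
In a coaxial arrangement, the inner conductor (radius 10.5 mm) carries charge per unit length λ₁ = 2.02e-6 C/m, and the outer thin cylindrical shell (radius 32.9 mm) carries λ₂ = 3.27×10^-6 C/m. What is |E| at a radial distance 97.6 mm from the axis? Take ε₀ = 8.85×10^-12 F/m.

By cylindrical symmetry E is radial; use a coaxial Gaussian cylinder of radius 97.6 mm and length L (r > 32.9 mm, enclosing both).
λ_enc = λ₁ + λ₂ = (2.02e-6) + (3.27e-6) = 5.29×10^-6 C/m.
By Gauss's law (flux through the curved wall only), E·2πrL = λ_enc L/ε₀.
E = |λ_enc|/(2πε₀r) = (5.29e-6)/(2π·8.85×10^-12·0.0976) = 9.75×10^5 N/C.

|E| ≈ 9.75e5 N/C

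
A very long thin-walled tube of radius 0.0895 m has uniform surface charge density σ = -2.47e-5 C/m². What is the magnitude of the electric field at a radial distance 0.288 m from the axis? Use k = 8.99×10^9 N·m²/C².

E = 8.67×10^5 N/C

Coaxial Gaussian cylinder, radius r = 0.288 m, length L (r > 0.0895 m).
The whole shell is enclosed: λ_enc = σ·2πR = (-2.47×10^-5)·2π·(0.0895) = -1.389×10^-5 C/m.
Since E is radial and uniform over the curved surface, Φ = E·2πrL = Q_enc/ε₀ = λ_enc L/ε₀.
E = 2k|λ_enc|/r = 2(8.99×10^9)(1.389e-5)/(0.288) = 8.67×10^5 N/C.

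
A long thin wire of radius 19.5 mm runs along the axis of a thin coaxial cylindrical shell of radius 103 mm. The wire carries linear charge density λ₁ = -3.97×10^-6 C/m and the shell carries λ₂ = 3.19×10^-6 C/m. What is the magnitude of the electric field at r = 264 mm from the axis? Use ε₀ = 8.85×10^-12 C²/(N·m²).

|E| ≈ 5.31×10^4 N/C

Take a coaxial cylindrical Gaussian surface of radius r = 264 mm and length L (r > 103 mm, enclosing both).
λ_enc = λ₁ + λ₂ = (-3.97×10^-6) + (3.19e-6) = -7.80×10^-7 C/m.
Gauss's law: E·2πrL = λ_enc L/ε₀.
E = |λ_enc|/(2πε₀r) = (7.80e-7)/(2π·8.85×10^-12·0.264) = 5.31×10^4 N/C.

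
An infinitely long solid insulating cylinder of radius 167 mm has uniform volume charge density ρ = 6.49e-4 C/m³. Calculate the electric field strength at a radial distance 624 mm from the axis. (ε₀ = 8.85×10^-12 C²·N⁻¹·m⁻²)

Choose a coaxial cylinder of radius r = 624 mm (arbitrary length L) as the Gaussian surface (r > 167 mm, full cross-section enclosed).
λ_enc = ρ·πR² = (6.49×10^-4)π(0.167)² = 5.686e-5 C/m.
Since E is radial and uniform over the curved surface, Φ = E·2πrL = Q_enc/ε₀ = λ_enc L/ε₀.
E = |λ_enc|/(2πε₀r) = (5.686×10^-5)/(2π·8.85×10^-12·0.624) = 1.64e6 N/C.

|E| = 1.64×10^6 V/m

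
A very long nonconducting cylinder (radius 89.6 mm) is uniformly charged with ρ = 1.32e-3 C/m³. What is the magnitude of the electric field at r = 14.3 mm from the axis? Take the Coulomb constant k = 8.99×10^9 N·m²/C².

Take a coaxial cylindrical Gaussian surface of radius r = 14.3 mm and length L (r < R).
Enclosed charge per unit length: λ_enc = ρ·πr² = (1.32e-3)π(0.0143)² = 8.48e-7 C/m.
Since E is radial and uniform over the curved surface, Φ = E·2πrL = Q_enc/ε₀ = λ_enc L/ε₀.
E = 2k|λ_enc|/r = 2(8.99×10^9)(8.48×10^-7)/(0.0143) = 1.07e6 N/C.

E = 1.07×10^6 N/C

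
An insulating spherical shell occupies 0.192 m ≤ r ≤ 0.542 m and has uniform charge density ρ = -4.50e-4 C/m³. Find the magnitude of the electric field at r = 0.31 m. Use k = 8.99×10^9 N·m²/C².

4.01e6 N/C

Take a concentric spherical Gaussian surface of radius r = 0.31 m (within the shell material, 0.192 m < r < 0.542 m).
Only the shell between 0.192 m and r is enclosed: Q_enc = ρ·(4π/3)(r³ − a³) = (-4.50×10^-4)·(4π/3)·((0.31)³ − (0.192)³) = -4.281e-5 C.
Gauss's law: E·4πr² = Q_enc/ε₀.
E = k|Q_enc|/r² = (8.99×10^9)(4.281×10^-5)/(0.31)² = 4.01×10^6 N/C.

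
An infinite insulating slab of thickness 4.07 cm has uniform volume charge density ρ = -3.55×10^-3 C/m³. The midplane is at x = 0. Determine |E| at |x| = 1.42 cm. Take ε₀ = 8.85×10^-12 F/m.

|E| = 5.70×10^6 N/C

By symmetry E is perpendicular to the slab. A Gaussian pillbox from −1.42 cm to +1.42 cm (face area A) lies entirely within the slab.
Q_enc = ρ·(2x)·A and flux = 2EA, so 2EA = 2ρxA/ε₀ ⇒ E = |ρ|x/ε₀.
E = (3.55×10^-3)(0.0142)/(8.85×10^-12) = 5.70e6 N/C.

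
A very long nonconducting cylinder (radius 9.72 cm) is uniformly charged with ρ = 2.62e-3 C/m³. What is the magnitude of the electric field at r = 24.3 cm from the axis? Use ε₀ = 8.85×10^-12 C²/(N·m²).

5.76×10^6 V/m

Take a coaxial cylindrical Gaussian surface of radius r = 24.3 cm and length L (r > 9.72 cm, full cross-section enclosed).
λ_enc = ρ·πR² = (2.62×10^-3)π(0.0972)² = 7.776×10^-5 C/m.
Applying ∮E·dA = Q_enc/ε₀ with the end caps contributing no flux:
E = |λ_enc|/(2πε₀r) = (7.776×10^-5)/(2π·8.85×10^-12·0.243) = 5.76×10^6 N/C.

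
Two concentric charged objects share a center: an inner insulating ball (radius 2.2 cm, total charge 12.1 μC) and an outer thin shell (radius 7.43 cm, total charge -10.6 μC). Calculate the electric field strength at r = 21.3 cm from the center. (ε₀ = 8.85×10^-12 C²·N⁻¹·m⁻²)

|E| ≈ 2.97×10^5 N/C

By spherical symmetry E is radial; choose a Gaussian sphere of radius r = 21.3 cm (r > 7.43 cm, enclosing both).
Q_enc = (12.1 μC) + (-10.6 μC) = 1.50×10^-6 C.
Since E is radial and uniform over the Gaussian sphere, Φ = E·4πr² = Q_enc/ε₀.
E = |Q_enc|/(4πε₀r²) = (1.50×10^-6)/(4π·8.85×10^-12·(0.213)²) = 2.97e5 N/C.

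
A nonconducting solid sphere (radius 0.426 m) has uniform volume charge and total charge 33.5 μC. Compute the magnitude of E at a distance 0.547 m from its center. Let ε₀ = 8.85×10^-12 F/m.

E ≈ 1.01×10^6 N/C

Take a concentric spherical Gaussian surface of radius r = 0.547 m (r > R, so the entire charge is enclosed).
Q_enc = 33.5 μC = 3.35×10^-5 C.
By Gauss's law, ∮E·dA = E·4πr² = Q_enc/ε₀.
E = |Q_enc|/(4πε₀r²) = (3.35×10^-5)/(4π·8.85×10^-12·(0.547)²) = 1.01×10^6 N/C.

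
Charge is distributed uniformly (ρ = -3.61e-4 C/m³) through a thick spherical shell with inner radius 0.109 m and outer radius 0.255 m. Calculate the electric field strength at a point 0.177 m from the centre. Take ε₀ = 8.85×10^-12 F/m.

E ≈ 1.84×10^6 N/C

Symmetry ⇒ E = E(r) r̂. Gaussian sphere of radius r = 0.177 m (within the shell material, 0.109 m < r < 0.255 m).
Enclosed charge is the volume from a to r: Q_enc = (4π/3)ρ(r³ − a³) = -6.427e-6 C.
Since E is radial and uniform over the Gaussian sphere, Φ = E·4πr² = Q_enc/ε₀.
E = |Q_enc|/(4πε₀r²) = (6.427e-6)/(4π·8.85×10^-12·(0.177)²) = 1.84×10^6 N/C.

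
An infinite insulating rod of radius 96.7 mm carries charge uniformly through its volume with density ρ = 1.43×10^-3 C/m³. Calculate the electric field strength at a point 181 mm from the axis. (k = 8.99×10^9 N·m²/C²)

E = 4.17×10^6 N/C

Choose a coaxial cylinder of radius r = 181 mm (arbitrary length L) as the Gaussian surface (r > 96.7 mm, full cross-section enclosed).
λ_enc = ρ·πR² = (1.43e-3)π(0.0967)² = 4.201×10^-5 C/m.
By Gauss's law (flux through the curved wall only), E·2πrL = λ_enc L/ε₀.
E = 2k|λ_enc|/r = 2(8.99×10^9)(4.201×10^-5)/(0.181) = 4.17×10^6 N/C.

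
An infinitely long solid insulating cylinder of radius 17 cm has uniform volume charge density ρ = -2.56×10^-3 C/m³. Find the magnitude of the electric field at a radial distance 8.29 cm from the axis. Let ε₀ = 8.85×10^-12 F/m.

E ≈ 1.20×10^7 N/C

Take a coaxial cylindrical Gaussian surface of radius r = 8.29 cm and length L (r < R).
Charge inside radius r per length L is ρ·πr²·L, so λ_enc = ρπr² = -5.527e-5 C/m.
By Gauss's law (flux through the curved wall only), E·2πrL = λ_enc L/ε₀.
E = |λ_enc|/(2πε₀r) = (5.527×10^-5)/(2π·8.85×10^-12·0.0829) = 1.20e7 N/C.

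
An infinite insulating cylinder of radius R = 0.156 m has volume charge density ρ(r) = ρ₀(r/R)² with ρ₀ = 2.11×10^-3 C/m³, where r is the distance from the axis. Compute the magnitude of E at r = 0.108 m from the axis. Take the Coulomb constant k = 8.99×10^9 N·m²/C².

Choose a coaxial cylinder of radius r = 0.108 m (arbitrary length L) as the Gaussian surface (r < R).
λ_enc = ∫₀^r ρ(r')·2πr' dr' = (2πρ₀/R²)·r^4/4 = 1.853e-5 C/m.
Gauss's law: E·2πrL = λ_enc L/ε₀.
E = 2k|λ_enc|/r = 2(8.99×10^9)(1.853×10^-5)/(0.108) = 3.08×10^6 N/C.

|E| ≈ 3.08×10^6 V/m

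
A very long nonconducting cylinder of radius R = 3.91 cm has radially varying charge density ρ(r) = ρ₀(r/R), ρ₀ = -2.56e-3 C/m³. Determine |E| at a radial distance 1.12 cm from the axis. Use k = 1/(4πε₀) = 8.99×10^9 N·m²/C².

E ≈ 3.09×10^5 N/C

By cylindrical symmetry E is radial; use a coaxial Gaussian cylinder of radius 1.12 cm and length L (r < R).
λ_enc = ∫₀^r ρ(r')·2πr' dr' = (2πρ₀/R)·r^3/3 = -1.927e-7 C/m.
By Gauss's law (flux through the curved wall only), E·2πrL = λ_enc L/ε₀.
E = 2k|λ_enc|/r = 2(8.99×10^9)(1.927e-7)/(0.0112) = 3.09e5 N/C.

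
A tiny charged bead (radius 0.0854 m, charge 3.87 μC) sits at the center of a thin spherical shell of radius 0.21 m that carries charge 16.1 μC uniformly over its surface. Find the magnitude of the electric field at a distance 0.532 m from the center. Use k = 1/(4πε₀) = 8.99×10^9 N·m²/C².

Symmetry ⇒ E = E(r) r̂. Gaussian sphere of radius r = 0.532 m (r > 0.21 m, enclosing both).
Q_enc = (3.87 μC) + (16.1 μC) = 1.997e-5 C.
By Gauss's law, ∮E·dA = E·4πr² = Q_enc/ε₀.
E = k|Q_enc|/r² = (8.99×10^9)(1.997e-5)/(0.532)² = 6.34e5 N/C.

6.34e5 V/m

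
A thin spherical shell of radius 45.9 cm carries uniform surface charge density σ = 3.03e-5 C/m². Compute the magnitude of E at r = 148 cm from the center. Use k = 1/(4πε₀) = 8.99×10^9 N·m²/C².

Take a concentric spherical Gaussian surface of radius r = 148 cm (r > 45.9 cm).
The entire shell is enclosed: Q_enc = σ·4πR² = (3.03×10^-5)·4π·(0.459)² = 8.022e-5 C.
Since E is radial and uniform over the Gaussian sphere, Φ = E·4πr² = Q_enc/ε₀.
E = k|Q_enc|/r² = (8.99×10^9)(8.022×10^-5)/(1.48)² = 3.29×10^5 N/C.

3.29×10^5 V/m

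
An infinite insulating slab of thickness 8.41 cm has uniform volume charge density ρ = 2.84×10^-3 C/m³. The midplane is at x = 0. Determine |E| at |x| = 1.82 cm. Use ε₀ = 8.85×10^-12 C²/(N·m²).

E ≈ 5.84×10^6 N/C

By symmetry E is perpendicular to the slab. A Gaussian pillbox from −1.82 cm to +1.82 cm (face area A) lies entirely within the slab.
Q_enc = ρ·(2x)·A and flux = 2EA, so 2EA = 2ρxA/ε₀ ⇒ E = |ρ|x/ε₀.
E = (2.84e-3)(0.0182)/(8.85×10^-12) = 5.84×10^6 N/C.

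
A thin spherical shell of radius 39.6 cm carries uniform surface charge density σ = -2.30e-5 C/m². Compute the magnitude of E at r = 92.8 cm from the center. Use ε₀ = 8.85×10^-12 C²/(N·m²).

Take a concentric spherical Gaussian surface of radius r = 92.8 cm (r > 39.6 cm).
The entire shell is enclosed: Q_enc = σ·4πR² = (-2.30×10^-5)·4π·(0.396)² = -4.532×10^-5 C.
Gauss's law: E·4πr² = Q_enc/ε₀.
E = |Q_enc|/(4πε₀r²) = (4.532×10^-5)/(4π·8.85×10^-12·(0.928)²) = 4.73e5 N/C.

|E| = 4.73×10^5 N/C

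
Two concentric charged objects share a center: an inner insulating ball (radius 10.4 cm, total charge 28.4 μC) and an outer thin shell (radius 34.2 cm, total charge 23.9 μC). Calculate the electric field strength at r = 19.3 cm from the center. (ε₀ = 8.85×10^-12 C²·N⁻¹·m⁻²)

E ≈ 6.86e6 N/C

Take a concentric spherical Gaussian surface of radius r = 19.3 cm (between the bodies, 10.4 cm < r < 34.2 cm).
The shell at 34.2 cm lies outside the Gaussian surface, so Q_enc = 28.4 μC = 2.84×10^-5 C.
Applying ∮E·dA = Q_enc/ε₀ with Φ = E(4πr²):
E = |Q_enc|/(4πε₀r²) = (2.84×10^-5)/(4π·8.85×10^-12·(0.193)²) = 6.86×10^6 N/C.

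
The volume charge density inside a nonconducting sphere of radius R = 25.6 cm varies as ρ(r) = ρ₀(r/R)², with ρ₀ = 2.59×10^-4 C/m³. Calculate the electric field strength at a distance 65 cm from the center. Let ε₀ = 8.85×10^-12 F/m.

|E| = 2.32e5 N/C

Use a concentric Gaussian sphere at r = 65 cm (r > R, all charge enclosed).
Q_enc = 4π ∫₀^R ρ₀(r'/R)^2 r'² dr' = 4πρ₀R³/5 = 1.092×10^-5 C.
By Gauss's law, ∮E·dA = E·4πr² = Q_enc/ε₀.
E = |Q_enc|/(4πε₀r²) = (1.092e-5)/(4π·8.85×10^-12·(0.65)²) = 2.32×10^5 N/C.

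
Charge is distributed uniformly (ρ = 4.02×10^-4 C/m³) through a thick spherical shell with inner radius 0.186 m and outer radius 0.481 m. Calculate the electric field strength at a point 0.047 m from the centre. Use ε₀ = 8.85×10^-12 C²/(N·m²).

E = 0

Symmetry ⇒ E = E(r) r̂. Gaussian sphere of radius r = 0.047 m (r < 0.186 m, inside the empty cavity).
No charge is enclosed, so by Gauss's law E·4πr² = 0 ⇒ E = 0.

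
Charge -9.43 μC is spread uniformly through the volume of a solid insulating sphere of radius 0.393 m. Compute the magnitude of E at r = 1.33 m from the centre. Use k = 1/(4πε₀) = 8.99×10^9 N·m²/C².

E ≈ 4.79×10^4 V/m

Use a concentric Gaussian sphere at r = 1.33 m (r > R, so the entire charge is enclosed).
Q_enc = -9.43 μC = -9.43×10^-6 C.
Since E is radial and uniform over the Gaussian sphere, Φ = E·4πr² = Q_enc/ε₀.
E = k|Q_enc|/r² = (8.99×10^9)(9.43e-6)/(1.33)² = 4.79×10^4 N/C.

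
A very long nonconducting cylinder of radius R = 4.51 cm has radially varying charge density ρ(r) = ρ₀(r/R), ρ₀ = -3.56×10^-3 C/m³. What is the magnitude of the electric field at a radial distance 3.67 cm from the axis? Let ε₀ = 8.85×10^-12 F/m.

By cylindrical symmetry E is radial; use a coaxial Gaussian cylinder of radius 3.67 cm and length L (r < R).
Integrating ρ over the cross-section to radius r: λ_enc = (2πρ₀/R) ∫₀^r r'^2 dr' = 2πρ₀ r^3/(3·R) = -8.172×10^-6 C/m.
Since E is radial and uniform over the curved surface, Φ = E·2πrL = Q_enc/ε₀ = λ_enc L/ε₀.
E = |λ_enc|/(2πε₀r) = (8.172×10^-6)/(2π·8.85×10^-12·0.0367) = 4.00e6 N/C.

4.00×10^6 V/m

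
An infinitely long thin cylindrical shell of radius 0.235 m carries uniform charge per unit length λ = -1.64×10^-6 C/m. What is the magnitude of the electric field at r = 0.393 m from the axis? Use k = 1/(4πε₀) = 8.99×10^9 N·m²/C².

Choose a coaxial cylinder of radius r = 0.393 m (arbitrary length L) as the Gaussian surface (r > 0.235 m).
The full line charge is enclosed: λ_enc = -1.64e-6 C/m.
Gauss's law: E·2πrL = λ_enc L/ε₀.
E = 2k|λ_enc|/r = 2(8.99×10^9)(1.64×10^-6)/(0.393) = 7.50e4 N/C.

|E| ≈ 7.50×10^4 N/C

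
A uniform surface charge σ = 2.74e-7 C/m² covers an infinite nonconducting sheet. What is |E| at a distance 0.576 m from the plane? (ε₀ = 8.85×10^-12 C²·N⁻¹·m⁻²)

1.55×10^4 N/C

By planar symmetry E is perpendicular to the sheet and uniform; use a Gaussian pillbox with flat faces of area A on each side of the sheet.
Only the two end caps contribute flux: Φ = 2EA. With Q_enc = σA, Gauss's law gives E = |σ|/(2ε₀).
E = |σ|/(2ε₀) = (2.74×10^-7)/(2·8.85×10^-12) = 1.55×10^4 N/C.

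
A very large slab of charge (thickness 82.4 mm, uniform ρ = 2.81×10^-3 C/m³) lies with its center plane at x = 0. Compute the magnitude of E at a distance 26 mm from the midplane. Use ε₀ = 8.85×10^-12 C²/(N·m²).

By symmetry E is perpendicular to the slab. A Gaussian pillbox from −26 mm to +26 mm (face area A) lies entirely within the slab.
Q_enc = ρ·(2x)·A and flux = 2EA, so 2EA = 2ρxA/ε₀ ⇒ E = |ρ|x/ε₀.
E = (2.81×10^-3)(0.026)/(8.85×10^-12) = 8.26×10^6 N/C.

8.26e6 N/C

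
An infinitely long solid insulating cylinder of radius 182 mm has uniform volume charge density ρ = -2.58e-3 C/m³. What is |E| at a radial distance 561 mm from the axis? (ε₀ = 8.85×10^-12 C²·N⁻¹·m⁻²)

|E| = 8.61e6 V/m

By cylindrical symmetry E is radial; use a coaxial Gaussian cylinder of radius 561 mm and length L (r > 182 mm, full cross-section enclosed).
λ_enc = ρ·πR² = (-2.58×10^-3)π(0.182)² = -2.685×10^-4 C/m.
By Gauss's law (flux through the curved wall only), E·2πrL = λ_enc L/ε₀.
E = |λ_enc|/(2πε₀r) = (2.685×10^-4)/(2π·8.85×10^-12·0.561) = 8.61e6 N/C.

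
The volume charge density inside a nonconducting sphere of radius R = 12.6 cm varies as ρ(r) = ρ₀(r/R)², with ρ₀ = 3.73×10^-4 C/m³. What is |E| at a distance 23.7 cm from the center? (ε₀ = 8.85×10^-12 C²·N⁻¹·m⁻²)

|E| ≈ 3.00e5 N/C

Take a concentric spherical Gaussian surface of radius r = 23.7 cm (r > R, all charge enclosed).
Q_enc = 4π ∫₀^R ρ₀(r'/R)^2 r'² dr' = 4πρ₀R³/5 = 1.875e-6 C.
Gauss's law: E·4πr² = Q_enc/ε₀.
E = |Q_enc|/(4πε₀r²) = (1.875×10^-6)/(4π·8.85×10^-12·(0.237)²) = 3.00e5 N/C.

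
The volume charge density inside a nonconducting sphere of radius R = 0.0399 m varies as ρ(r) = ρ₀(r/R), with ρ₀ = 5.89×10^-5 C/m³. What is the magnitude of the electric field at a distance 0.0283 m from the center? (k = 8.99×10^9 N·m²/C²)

Use a concentric Gaussian sphere at r = 0.0283 m (r < R).
Integrate the density: Q_enc = 4π ∫₀^r ρ₀(r'/R)^1 r'² dr' = 4πρ₀ r^4/(4·R) = 2.975e-9 C.
Since E is radial and uniform over the Gaussian sphere, Φ = E·4πr² = Q_enc/ε₀.
E = k|Q_enc|/r² = (8.99×10^9)(2.975e-9)/(0.0283)² = 3.34×10^4 N/C.

E = 3.34×10^4 N/C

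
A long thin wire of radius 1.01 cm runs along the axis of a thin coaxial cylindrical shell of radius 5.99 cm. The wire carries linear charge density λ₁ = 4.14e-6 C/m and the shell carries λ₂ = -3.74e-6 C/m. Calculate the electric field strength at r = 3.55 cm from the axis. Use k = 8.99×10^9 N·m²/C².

Coaxial Gaussian cylinder, radius r = 3.55 cm, length L (between the conductors, 1.01 cm < r < 5.99 cm).
Only the inner wire is enclosed; the outer shell contributes nothing inside itself. λ_enc = λ₁ = 4.14×10^-6 C/m.
Applying ∮E·dA = Q_enc/ε₀ with the end caps contributing no flux:
E = 2k|λ_enc|/r = 2(8.99×10^9)(4.14e-6)/(0.0355) = 2.10×10^6 N/C.

|E| ≈ 2.10e6 N/C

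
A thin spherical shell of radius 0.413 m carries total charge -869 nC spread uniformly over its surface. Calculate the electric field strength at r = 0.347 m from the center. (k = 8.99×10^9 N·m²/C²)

By spherical symmetry E is radial; choose a Gaussian sphere of radius r = 0.347 m (inside the shell, r < 0.413 m).
All the charge is outside the Gaussian surface: Q_enc = 0, hence E = 0 everywhere inside the shell.

E = 0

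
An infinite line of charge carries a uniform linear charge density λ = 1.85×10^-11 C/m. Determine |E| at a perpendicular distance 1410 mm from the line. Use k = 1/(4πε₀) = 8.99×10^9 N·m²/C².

Coaxial Gaussian cylinder, radius r = 1410 mm, length L.
Q_enc = λL, so λ_enc = 1.85×10^-11 C/m.
Since E is radial and uniform over the curved surface, Φ = E·2πrL = Q_enc/ε₀ = λ_enc L/ε₀.
E = 2k|λ_enc|/r = 2(8.99×10^9)(1.85e-11)/(1.41) = 0.236 N/C.

|E| ≈ 0.236 N/C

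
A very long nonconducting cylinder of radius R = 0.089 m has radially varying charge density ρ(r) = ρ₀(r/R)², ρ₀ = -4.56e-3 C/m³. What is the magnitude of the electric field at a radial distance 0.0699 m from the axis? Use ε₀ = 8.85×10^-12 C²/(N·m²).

|E| ≈ 5.55e6 N/C

Coaxial Gaussian cylinder, radius r = 0.0699 m, length L (r < R).
Integrating ρ over the cross-section to radius r: λ_enc = (2πρ₀/R²) ∫₀^r r'^3 dr' = 2πρ₀ r^4/(4·R²) = -2.159×10^-5 C/m.
By Gauss's law (flux through the curved wall only), E·2πrL = λ_enc L/ε₀.
E = |λ_enc|/(2πε₀r) = (2.159×10^-5)/(2π·8.85×10^-12·0.0699) = 5.55e6 N/C.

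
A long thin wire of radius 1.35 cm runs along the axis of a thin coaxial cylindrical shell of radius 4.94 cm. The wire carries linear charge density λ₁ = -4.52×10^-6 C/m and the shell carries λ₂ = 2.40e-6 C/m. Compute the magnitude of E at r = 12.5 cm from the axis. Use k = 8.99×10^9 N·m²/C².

Take a coaxial cylindrical Gaussian surface of radius r = 12.5 cm and length L (r > 4.94 cm, enclosing both).
λ_enc = λ₁ + λ₂ = (-4.52×10^-6) + (2.40e-6) = -2.12×10^-6 C/m.
Since E is radial and uniform over the curved surface, Φ = E·2πrL = Q_enc/ε₀ = λ_enc L/ε₀.
E = 2k|λ_enc|/r = 2(8.99×10^9)(2.12×10^-6)/(0.125) = 3.05×10^5 N/C.

|E| = 3.05×10^5 N/C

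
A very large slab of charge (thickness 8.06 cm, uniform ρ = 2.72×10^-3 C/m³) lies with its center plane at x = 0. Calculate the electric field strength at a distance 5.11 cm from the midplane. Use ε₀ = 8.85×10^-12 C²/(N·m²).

1.24×10^7 V/m

The point |x| = 5.11 cm lies outside the slab (half-thickness 0.0403 m). A symmetric pillbox spanning the full slab encloses Q_enc = ρ·d·A.
Flux = 2EA ⇒ E = |ρ|d/(2ε₀), independent of distance outside.
E = (2.72×10^-3)(0.0806)/(2·8.85×10^-12) = 1.24e7 N/C.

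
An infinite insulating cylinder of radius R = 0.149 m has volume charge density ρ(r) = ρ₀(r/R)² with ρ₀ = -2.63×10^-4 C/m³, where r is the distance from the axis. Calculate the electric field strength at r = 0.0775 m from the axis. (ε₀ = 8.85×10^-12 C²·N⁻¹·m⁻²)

1.56e5 N/C

By cylindrical symmetry E is radial; use a coaxial Gaussian cylinder of radius 0.0775 m and length L (r < R).
λ_enc = ∫₀^r ρ(r')·2πr' dr' = (2πρ₀/R²)·r^4/4 = -6.713×10^-7 C/m.
Applying ∮E·dA = Q_enc/ε₀ with the end caps contributing no flux:
E = |λ_enc|/(2πε₀r) = (6.713e-7)/(2π·8.85×10^-12·0.0775) = 1.56×10^5 N/C.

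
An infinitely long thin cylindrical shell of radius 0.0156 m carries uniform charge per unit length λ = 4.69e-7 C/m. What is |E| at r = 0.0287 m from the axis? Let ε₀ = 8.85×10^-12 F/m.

2.94×10^5 N/C

Coaxial Gaussian cylinder, radius r = 0.0287 m, length L (r > 0.0156 m).
The full line charge is enclosed: λ_enc = 4.69e-7 C/m.
Applying ∮E·dA = Q_enc/ε₀ with the end caps contributing no flux:
E = |λ_enc|/(2πε₀r) = (4.69×10^-7)/(2π·8.85×10^-12·0.0287) = 2.94×10^5 N/C.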